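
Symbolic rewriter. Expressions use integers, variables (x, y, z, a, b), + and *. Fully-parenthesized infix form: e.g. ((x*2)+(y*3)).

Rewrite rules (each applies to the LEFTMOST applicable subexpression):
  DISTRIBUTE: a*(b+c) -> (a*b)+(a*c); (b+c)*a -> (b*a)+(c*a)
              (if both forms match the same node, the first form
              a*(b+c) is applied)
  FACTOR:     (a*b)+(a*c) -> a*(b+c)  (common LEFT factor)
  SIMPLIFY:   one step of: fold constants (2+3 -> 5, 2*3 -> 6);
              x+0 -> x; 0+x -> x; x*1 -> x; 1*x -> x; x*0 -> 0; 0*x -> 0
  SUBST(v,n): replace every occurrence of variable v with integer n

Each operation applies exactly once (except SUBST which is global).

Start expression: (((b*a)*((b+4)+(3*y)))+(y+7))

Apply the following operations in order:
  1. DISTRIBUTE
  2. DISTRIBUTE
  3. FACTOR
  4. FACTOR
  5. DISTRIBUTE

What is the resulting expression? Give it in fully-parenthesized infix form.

Start: (((b*a)*((b+4)+(3*y)))+(y+7))
Apply DISTRIBUTE at L (target: ((b*a)*((b+4)+(3*y)))): (((b*a)*((b+4)+(3*y)))+(y+7)) -> ((((b*a)*(b+4))+((b*a)*(3*y)))+(y+7))
Apply DISTRIBUTE at LL (target: ((b*a)*(b+4))): ((((b*a)*(b+4))+((b*a)*(3*y)))+(y+7)) -> (((((b*a)*b)+((b*a)*4))+((b*a)*(3*y)))+(y+7))
Apply FACTOR at LL (target: (((b*a)*b)+((b*a)*4))): (((((b*a)*b)+((b*a)*4))+((b*a)*(3*y)))+(y+7)) -> ((((b*a)*(b+4))+((b*a)*(3*y)))+(y+7))
Apply FACTOR at L (target: (((b*a)*(b+4))+((b*a)*(3*y)))): ((((b*a)*(b+4))+((b*a)*(3*y)))+(y+7)) -> (((b*a)*((b+4)+(3*y)))+(y+7))
Apply DISTRIBUTE at L (target: ((b*a)*((b+4)+(3*y)))): (((b*a)*((b+4)+(3*y)))+(y+7)) -> ((((b*a)*(b+4))+((b*a)*(3*y)))+(y+7))

Answer: ((((b*a)*(b+4))+((b*a)*(3*y)))+(y+7))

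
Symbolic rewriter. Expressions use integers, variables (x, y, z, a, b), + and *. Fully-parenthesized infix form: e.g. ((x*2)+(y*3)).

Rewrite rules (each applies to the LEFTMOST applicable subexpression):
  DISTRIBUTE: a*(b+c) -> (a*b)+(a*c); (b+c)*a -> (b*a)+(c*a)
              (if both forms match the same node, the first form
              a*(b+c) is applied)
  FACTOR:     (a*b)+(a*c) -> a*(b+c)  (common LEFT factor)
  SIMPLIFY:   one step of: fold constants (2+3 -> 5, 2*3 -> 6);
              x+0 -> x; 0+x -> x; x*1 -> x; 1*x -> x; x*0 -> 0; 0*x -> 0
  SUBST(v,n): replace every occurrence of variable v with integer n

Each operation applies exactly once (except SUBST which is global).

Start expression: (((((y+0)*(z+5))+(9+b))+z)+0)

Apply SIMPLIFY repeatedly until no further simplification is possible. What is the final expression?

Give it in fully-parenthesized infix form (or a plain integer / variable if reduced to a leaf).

Answer: (((y*(z+5))+(9+b))+z)

Derivation:
Start: (((((y+0)*(z+5))+(9+b))+z)+0)
Step 1: at root: (((((y+0)*(z+5))+(9+b))+z)+0) -> ((((y+0)*(z+5))+(9+b))+z); overall: (((((y+0)*(z+5))+(9+b))+z)+0) -> ((((y+0)*(z+5))+(9+b))+z)
Step 2: at LLL: (y+0) -> y; overall: ((((y+0)*(z+5))+(9+b))+z) -> (((y*(z+5))+(9+b))+z)
Fixed point: (((y*(z+5))+(9+b))+z)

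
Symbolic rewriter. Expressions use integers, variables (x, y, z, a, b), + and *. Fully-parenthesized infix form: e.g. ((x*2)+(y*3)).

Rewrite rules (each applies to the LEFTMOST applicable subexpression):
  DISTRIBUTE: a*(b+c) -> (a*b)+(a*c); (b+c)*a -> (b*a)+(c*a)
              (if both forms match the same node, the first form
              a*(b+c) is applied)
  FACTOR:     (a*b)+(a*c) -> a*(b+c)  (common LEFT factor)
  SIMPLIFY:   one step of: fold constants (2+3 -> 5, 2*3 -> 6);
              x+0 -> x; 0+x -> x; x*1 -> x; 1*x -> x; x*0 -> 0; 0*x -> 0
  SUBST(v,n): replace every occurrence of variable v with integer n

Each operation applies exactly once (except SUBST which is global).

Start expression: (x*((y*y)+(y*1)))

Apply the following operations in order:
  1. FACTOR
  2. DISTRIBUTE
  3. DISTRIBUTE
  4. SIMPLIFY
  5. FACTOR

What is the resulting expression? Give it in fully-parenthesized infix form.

Answer: (x*((y*y)+y))

Derivation:
Start: (x*((y*y)+(y*1)))
Apply FACTOR at R (target: ((y*y)+(y*1))): (x*((y*y)+(y*1))) -> (x*(y*(y+1)))
Apply DISTRIBUTE at R (target: (y*(y+1))): (x*(y*(y+1))) -> (x*((y*y)+(y*1)))
Apply DISTRIBUTE at root (target: (x*((y*y)+(y*1)))): (x*((y*y)+(y*1))) -> ((x*(y*y))+(x*(y*1)))
Apply SIMPLIFY at RR (target: (y*1)): ((x*(y*y))+(x*(y*1))) -> ((x*(y*y))+(x*y))
Apply FACTOR at root (target: ((x*(y*y))+(x*y))): ((x*(y*y))+(x*y)) -> (x*((y*y)+y))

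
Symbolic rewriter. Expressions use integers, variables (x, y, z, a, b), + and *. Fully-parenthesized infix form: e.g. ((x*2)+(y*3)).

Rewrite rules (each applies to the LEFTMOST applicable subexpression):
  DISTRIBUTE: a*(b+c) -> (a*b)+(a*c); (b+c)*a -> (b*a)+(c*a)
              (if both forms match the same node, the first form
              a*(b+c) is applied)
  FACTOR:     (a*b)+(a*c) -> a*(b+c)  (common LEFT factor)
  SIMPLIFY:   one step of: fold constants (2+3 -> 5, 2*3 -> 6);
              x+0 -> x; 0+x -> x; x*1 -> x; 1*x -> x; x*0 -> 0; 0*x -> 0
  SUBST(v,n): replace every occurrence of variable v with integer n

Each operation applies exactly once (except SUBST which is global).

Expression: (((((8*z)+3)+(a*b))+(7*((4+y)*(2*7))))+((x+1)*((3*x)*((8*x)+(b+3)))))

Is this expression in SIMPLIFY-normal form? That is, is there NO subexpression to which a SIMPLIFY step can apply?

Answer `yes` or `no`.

Answer: no

Derivation:
Expression: (((((8*z)+3)+(a*b))+(7*((4+y)*(2*7))))+((x+1)*((3*x)*((8*x)+(b+3)))))
Scanning for simplifiable subexpressions (pre-order)...
  at root: (((((8*z)+3)+(a*b))+(7*((4+y)*(2*7))))+((x+1)*((3*x)*((8*x)+(b+3))))) (not simplifiable)
  at L: ((((8*z)+3)+(a*b))+(7*((4+y)*(2*7)))) (not simplifiable)
  at LL: (((8*z)+3)+(a*b)) (not simplifiable)
  at LLL: ((8*z)+3) (not simplifiable)
  at LLLL: (8*z) (not simplifiable)
  at LLR: (a*b) (not simplifiable)
  at LR: (7*((4+y)*(2*7))) (not simplifiable)
  at LRR: ((4+y)*(2*7)) (not simplifiable)
  at LRRL: (4+y) (not simplifiable)
  at LRRR: (2*7) (SIMPLIFIABLE)
  at R: ((x+1)*((3*x)*((8*x)+(b+3)))) (not simplifiable)
  at RL: (x+1) (not simplifiable)
  at RR: ((3*x)*((8*x)+(b+3))) (not simplifiable)
  at RRL: (3*x) (not simplifiable)
  at RRR: ((8*x)+(b+3)) (not simplifiable)
  at RRRL: (8*x) (not simplifiable)
  at RRRR: (b+3) (not simplifiable)
Found simplifiable subexpr at path LRRR: (2*7)
One SIMPLIFY step would give: (((((8*z)+3)+(a*b))+(7*((4+y)*14)))+((x+1)*((3*x)*((8*x)+(b+3)))))
-> NOT in normal form.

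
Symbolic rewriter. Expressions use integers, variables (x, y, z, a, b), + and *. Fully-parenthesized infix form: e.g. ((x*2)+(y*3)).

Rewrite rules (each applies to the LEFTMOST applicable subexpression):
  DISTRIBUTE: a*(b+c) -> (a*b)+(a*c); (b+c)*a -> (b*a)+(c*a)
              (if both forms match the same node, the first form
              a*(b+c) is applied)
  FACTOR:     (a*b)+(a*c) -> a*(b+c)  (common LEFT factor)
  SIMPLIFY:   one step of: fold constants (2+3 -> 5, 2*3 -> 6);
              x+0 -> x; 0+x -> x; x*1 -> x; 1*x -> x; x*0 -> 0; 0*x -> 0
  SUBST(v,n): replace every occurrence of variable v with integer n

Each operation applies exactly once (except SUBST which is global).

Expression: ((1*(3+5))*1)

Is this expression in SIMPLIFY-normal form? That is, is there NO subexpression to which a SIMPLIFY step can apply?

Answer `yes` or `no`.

Expression: ((1*(3+5))*1)
Scanning for simplifiable subexpressions (pre-order)...
  at root: ((1*(3+5))*1) (SIMPLIFIABLE)
  at L: (1*(3+5)) (SIMPLIFIABLE)
  at LR: (3+5) (SIMPLIFIABLE)
Found simplifiable subexpr at path root: ((1*(3+5))*1)
One SIMPLIFY step would give: (1*(3+5))
-> NOT in normal form.

Answer: no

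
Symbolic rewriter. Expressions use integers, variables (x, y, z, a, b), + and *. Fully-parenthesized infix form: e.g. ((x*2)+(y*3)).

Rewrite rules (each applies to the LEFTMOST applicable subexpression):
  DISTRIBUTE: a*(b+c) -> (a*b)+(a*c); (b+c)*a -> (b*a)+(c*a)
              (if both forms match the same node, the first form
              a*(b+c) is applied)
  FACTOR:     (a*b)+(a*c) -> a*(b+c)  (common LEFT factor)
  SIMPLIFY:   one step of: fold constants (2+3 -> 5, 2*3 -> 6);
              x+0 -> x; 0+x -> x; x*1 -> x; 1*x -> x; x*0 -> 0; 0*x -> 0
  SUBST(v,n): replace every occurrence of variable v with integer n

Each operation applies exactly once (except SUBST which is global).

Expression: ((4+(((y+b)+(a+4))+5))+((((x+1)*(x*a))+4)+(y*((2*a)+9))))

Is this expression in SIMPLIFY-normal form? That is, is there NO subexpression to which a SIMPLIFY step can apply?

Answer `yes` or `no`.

Expression: ((4+(((y+b)+(a+4))+5))+((((x+1)*(x*a))+4)+(y*((2*a)+9))))
Scanning for simplifiable subexpressions (pre-order)...
  at root: ((4+(((y+b)+(a+4))+5))+((((x+1)*(x*a))+4)+(y*((2*a)+9)))) (not simplifiable)
  at L: (4+(((y+b)+(a+4))+5)) (not simplifiable)
  at LR: (((y+b)+(a+4))+5) (not simplifiable)
  at LRL: ((y+b)+(a+4)) (not simplifiable)
  at LRLL: (y+b) (not simplifiable)
  at LRLR: (a+4) (not simplifiable)
  at R: ((((x+1)*(x*a))+4)+(y*((2*a)+9))) (not simplifiable)
  at RL: (((x+1)*(x*a))+4) (not simplifiable)
  at RLL: ((x+1)*(x*a)) (not simplifiable)
  at RLLL: (x+1) (not simplifiable)
  at RLLR: (x*a) (not simplifiable)
  at RR: (y*((2*a)+9)) (not simplifiable)
  at RRR: ((2*a)+9) (not simplifiable)
  at RRRL: (2*a) (not simplifiable)
Result: no simplifiable subexpression found -> normal form.

Answer: yes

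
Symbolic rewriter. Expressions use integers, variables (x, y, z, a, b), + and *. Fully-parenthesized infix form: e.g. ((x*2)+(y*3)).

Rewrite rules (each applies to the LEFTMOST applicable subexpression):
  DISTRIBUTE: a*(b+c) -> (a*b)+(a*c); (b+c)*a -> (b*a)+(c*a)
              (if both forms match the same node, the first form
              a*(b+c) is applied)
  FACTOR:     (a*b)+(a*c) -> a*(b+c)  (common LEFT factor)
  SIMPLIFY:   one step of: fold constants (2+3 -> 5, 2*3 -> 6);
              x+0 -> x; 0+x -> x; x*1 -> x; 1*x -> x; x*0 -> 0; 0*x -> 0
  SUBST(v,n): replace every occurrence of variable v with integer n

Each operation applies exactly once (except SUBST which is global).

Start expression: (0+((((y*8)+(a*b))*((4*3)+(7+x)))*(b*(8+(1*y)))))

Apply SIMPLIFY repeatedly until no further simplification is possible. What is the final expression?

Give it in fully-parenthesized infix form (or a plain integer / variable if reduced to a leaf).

Answer: ((((y*8)+(a*b))*(12+(7+x)))*(b*(8+y)))

Derivation:
Start: (0+((((y*8)+(a*b))*((4*3)+(7+x)))*(b*(8+(1*y)))))
Step 1: at root: (0+((((y*8)+(a*b))*((4*3)+(7+x)))*(b*(8+(1*y))))) -> ((((y*8)+(a*b))*((4*3)+(7+x)))*(b*(8+(1*y)))); overall: (0+((((y*8)+(a*b))*((4*3)+(7+x)))*(b*(8+(1*y))))) -> ((((y*8)+(a*b))*((4*3)+(7+x)))*(b*(8+(1*y))))
Step 2: at LRL: (4*3) -> 12; overall: ((((y*8)+(a*b))*((4*3)+(7+x)))*(b*(8+(1*y)))) -> ((((y*8)+(a*b))*(12+(7+x)))*(b*(8+(1*y))))
Step 3: at RRR: (1*y) -> y; overall: ((((y*8)+(a*b))*(12+(7+x)))*(b*(8+(1*y)))) -> ((((y*8)+(a*b))*(12+(7+x)))*(b*(8+y)))
Fixed point: ((((y*8)+(a*b))*(12+(7+x)))*(b*(8+y)))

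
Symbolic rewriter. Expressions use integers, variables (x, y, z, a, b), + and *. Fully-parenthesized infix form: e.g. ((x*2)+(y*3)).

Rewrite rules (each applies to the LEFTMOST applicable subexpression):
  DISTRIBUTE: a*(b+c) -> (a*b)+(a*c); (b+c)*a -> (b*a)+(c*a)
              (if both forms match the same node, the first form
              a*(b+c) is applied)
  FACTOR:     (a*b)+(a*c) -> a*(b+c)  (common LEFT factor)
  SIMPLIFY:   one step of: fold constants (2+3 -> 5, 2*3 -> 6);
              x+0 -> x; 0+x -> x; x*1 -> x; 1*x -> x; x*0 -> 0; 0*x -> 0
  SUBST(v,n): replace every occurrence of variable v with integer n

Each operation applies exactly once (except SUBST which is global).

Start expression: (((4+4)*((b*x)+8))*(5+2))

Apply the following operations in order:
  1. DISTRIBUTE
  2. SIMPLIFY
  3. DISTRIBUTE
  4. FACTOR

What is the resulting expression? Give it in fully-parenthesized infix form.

Start: (((4+4)*((b*x)+8))*(5+2))
Apply DISTRIBUTE at root (target: (((4+4)*((b*x)+8))*(5+2))): (((4+4)*((b*x)+8))*(5+2)) -> ((((4+4)*((b*x)+8))*5)+(((4+4)*((b*x)+8))*2))
Apply SIMPLIFY at LLL (target: (4+4)): ((((4+4)*((b*x)+8))*5)+(((4+4)*((b*x)+8))*2)) -> (((8*((b*x)+8))*5)+(((4+4)*((b*x)+8))*2))
Apply DISTRIBUTE at LL (target: (8*((b*x)+8))): (((8*((b*x)+8))*5)+(((4+4)*((b*x)+8))*2)) -> ((((8*(b*x))+(8*8))*5)+(((4+4)*((b*x)+8))*2))
Apply FACTOR at LL (target: ((8*(b*x))+(8*8))): ((((8*(b*x))+(8*8))*5)+(((4+4)*((b*x)+8))*2)) -> (((8*((b*x)+8))*5)+(((4+4)*((b*x)+8))*2))

Answer: (((8*((b*x)+8))*5)+(((4+4)*((b*x)+8))*2))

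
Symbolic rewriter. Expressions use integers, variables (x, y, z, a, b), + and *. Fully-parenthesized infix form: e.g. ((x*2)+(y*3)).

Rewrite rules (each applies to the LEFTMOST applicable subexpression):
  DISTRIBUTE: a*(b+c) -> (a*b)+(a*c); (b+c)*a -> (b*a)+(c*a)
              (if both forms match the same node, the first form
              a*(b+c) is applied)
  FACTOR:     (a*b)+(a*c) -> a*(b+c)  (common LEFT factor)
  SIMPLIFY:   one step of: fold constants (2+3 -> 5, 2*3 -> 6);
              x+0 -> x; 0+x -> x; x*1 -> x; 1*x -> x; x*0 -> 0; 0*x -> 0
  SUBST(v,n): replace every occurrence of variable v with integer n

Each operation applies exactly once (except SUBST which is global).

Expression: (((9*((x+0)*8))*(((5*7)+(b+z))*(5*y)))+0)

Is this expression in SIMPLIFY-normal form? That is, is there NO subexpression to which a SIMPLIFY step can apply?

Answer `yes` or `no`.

Expression: (((9*((x+0)*8))*(((5*7)+(b+z))*(5*y)))+0)
Scanning for simplifiable subexpressions (pre-order)...
  at root: (((9*((x+0)*8))*(((5*7)+(b+z))*(5*y)))+0) (SIMPLIFIABLE)
  at L: ((9*((x+0)*8))*(((5*7)+(b+z))*(5*y))) (not simplifiable)
  at LL: (9*((x+0)*8)) (not simplifiable)
  at LLR: ((x+0)*8) (not simplifiable)
  at LLRL: (x+0) (SIMPLIFIABLE)
  at LR: (((5*7)+(b+z))*(5*y)) (not simplifiable)
  at LRL: ((5*7)+(b+z)) (not simplifiable)
  at LRLL: (5*7) (SIMPLIFIABLE)
  at LRLR: (b+z) (not simplifiable)
  at LRR: (5*y) (not simplifiable)
Found simplifiable subexpr at path root: (((9*((x+0)*8))*(((5*7)+(b+z))*(5*y)))+0)
One SIMPLIFY step would give: ((9*((x+0)*8))*(((5*7)+(b+z))*(5*y)))
-> NOT in normal form.

Answer: no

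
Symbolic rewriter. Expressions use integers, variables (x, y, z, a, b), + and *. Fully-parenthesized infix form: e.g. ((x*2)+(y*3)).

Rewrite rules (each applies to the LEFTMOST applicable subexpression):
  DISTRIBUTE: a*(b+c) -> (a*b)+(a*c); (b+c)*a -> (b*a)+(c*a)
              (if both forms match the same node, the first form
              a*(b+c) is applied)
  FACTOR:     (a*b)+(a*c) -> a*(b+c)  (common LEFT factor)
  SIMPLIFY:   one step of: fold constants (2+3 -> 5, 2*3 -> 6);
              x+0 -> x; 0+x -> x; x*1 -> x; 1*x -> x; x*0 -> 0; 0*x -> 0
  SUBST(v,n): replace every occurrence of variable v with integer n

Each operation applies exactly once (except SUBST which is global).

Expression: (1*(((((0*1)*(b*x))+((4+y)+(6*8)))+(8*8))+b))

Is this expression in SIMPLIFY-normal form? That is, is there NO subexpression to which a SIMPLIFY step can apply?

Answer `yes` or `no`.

Answer: no

Derivation:
Expression: (1*(((((0*1)*(b*x))+((4+y)+(6*8)))+(8*8))+b))
Scanning for simplifiable subexpressions (pre-order)...
  at root: (1*(((((0*1)*(b*x))+((4+y)+(6*8)))+(8*8))+b)) (SIMPLIFIABLE)
  at R: (((((0*1)*(b*x))+((4+y)+(6*8)))+(8*8))+b) (not simplifiable)
  at RL: ((((0*1)*(b*x))+((4+y)+(6*8)))+(8*8)) (not simplifiable)
  at RLL: (((0*1)*(b*x))+((4+y)+(6*8))) (not simplifiable)
  at RLLL: ((0*1)*(b*x)) (not simplifiable)
  at RLLLL: (0*1) (SIMPLIFIABLE)
  at RLLLR: (b*x) (not simplifiable)
  at RLLR: ((4+y)+(6*8)) (not simplifiable)
  at RLLRL: (4+y) (not simplifiable)
  at RLLRR: (6*8) (SIMPLIFIABLE)
  at RLR: (8*8) (SIMPLIFIABLE)
Found simplifiable subexpr at path root: (1*(((((0*1)*(b*x))+((4+y)+(6*8)))+(8*8))+b))
One SIMPLIFY step would give: (((((0*1)*(b*x))+((4+y)+(6*8)))+(8*8))+b)
-> NOT in normal form.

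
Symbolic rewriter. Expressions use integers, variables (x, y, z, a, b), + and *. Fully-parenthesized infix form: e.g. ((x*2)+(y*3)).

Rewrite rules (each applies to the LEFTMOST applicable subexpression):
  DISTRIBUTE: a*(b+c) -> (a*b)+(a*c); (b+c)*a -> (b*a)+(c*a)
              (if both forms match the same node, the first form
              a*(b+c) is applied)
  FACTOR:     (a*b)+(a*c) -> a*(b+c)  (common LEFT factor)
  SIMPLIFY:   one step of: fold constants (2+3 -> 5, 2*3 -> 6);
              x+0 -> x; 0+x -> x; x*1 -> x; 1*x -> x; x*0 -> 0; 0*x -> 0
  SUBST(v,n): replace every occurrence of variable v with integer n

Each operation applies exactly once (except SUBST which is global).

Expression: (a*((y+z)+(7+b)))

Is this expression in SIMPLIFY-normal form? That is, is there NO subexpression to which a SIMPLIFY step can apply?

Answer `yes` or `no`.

Expression: (a*((y+z)+(7+b)))
Scanning for simplifiable subexpressions (pre-order)...
  at root: (a*((y+z)+(7+b))) (not simplifiable)
  at R: ((y+z)+(7+b)) (not simplifiable)
  at RL: (y+z) (not simplifiable)
  at RR: (7+b) (not simplifiable)
Result: no simplifiable subexpression found -> normal form.

Answer: yes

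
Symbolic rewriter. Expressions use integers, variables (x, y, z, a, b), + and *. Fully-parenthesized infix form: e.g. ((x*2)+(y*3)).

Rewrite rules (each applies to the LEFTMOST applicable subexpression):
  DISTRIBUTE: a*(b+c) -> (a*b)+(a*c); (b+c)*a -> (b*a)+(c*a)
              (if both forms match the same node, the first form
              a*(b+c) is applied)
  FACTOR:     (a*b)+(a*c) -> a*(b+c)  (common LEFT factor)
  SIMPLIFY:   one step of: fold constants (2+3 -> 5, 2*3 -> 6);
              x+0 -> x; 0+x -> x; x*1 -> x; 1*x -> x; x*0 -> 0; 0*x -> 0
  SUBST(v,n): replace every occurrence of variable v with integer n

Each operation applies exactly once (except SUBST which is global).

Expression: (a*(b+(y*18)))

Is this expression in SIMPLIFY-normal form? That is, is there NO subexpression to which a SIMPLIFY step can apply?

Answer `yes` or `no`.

Answer: yes

Derivation:
Expression: (a*(b+(y*18)))
Scanning for simplifiable subexpressions (pre-order)...
  at root: (a*(b+(y*18))) (not simplifiable)
  at R: (b+(y*18)) (not simplifiable)
  at RR: (y*18) (not simplifiable)
Result: no simplifiable subexpression found -> normal form.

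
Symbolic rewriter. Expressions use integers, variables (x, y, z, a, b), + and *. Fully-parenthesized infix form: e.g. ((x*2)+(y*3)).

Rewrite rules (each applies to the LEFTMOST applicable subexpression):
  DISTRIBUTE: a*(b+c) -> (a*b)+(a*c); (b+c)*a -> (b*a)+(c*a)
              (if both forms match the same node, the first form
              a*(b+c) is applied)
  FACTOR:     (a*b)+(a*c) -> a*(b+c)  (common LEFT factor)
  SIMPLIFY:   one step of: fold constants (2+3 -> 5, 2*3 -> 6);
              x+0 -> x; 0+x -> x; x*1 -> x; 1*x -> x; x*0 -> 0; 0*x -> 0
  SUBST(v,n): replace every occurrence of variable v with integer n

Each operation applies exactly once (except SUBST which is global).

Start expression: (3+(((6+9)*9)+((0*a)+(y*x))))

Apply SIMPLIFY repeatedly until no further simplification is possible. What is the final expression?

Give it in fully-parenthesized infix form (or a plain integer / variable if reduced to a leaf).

Answer: (3+(135+(y*x)))

Derivation:
Start: (3+(((6+9)*9)+((0*a)+(y*x))))
Step 1: at RLL: (6+9) -> 15; overall: (3+(((6+9)*9)+((0*a)+(y*x)))) -> (3+((15*9)+((0*a)+(y*x))))
Step 2: at RL: (15*9) -> 135; overall: (3+((15*9)+((0*a)+(y*x)))) -> (3+(135+((0*a)+(y*x))))
Step 3: at RRL: (0*a) -> 0; overall: (3+(135+((0*a)+(y*x)))) -> (3+(135+(0+(y*x))))
Step 4: at RR: (0+(y*x)) -> (y*x); overall: (3+(135+(0+(y*x)))) -> (3+(135+(y*x)))
Fixed point: (3+(135+(y*x)))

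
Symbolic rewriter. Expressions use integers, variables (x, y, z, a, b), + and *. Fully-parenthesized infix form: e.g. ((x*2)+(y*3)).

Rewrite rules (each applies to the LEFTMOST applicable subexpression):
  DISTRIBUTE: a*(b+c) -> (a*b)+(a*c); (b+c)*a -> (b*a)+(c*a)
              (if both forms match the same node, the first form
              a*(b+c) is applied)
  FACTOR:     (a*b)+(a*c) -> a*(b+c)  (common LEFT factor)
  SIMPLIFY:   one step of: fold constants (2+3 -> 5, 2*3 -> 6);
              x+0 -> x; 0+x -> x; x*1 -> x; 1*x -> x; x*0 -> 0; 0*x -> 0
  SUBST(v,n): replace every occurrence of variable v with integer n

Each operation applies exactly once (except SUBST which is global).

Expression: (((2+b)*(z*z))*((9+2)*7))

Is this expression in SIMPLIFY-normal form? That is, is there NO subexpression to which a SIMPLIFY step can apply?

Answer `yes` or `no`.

Answer: no

Derivation:
Expression: (((2+b)*(z*z))*((9+2)*7))
Scanning for simplifiable subexpressions (pre-order)...
  at root: (((2+b)*(z*z))*((9+2)*7)) (not simplifiable)
  at L: ((2+b)*(z*z)) (not simplifiable)
  at LL: (2+b) (not simplifiable)
  at LR: (z*z) (not simplifiable)
  at R: ((9+2)*7) (not simplifiable)
  at RL: (9+2) (SIMPLIFIABLE)
Found simplifiable subexpr at path RL: (9+2)
One SIMPLIFY step would give: (((2+b)*(z*z))*(11*7))
-> NOT in normal form.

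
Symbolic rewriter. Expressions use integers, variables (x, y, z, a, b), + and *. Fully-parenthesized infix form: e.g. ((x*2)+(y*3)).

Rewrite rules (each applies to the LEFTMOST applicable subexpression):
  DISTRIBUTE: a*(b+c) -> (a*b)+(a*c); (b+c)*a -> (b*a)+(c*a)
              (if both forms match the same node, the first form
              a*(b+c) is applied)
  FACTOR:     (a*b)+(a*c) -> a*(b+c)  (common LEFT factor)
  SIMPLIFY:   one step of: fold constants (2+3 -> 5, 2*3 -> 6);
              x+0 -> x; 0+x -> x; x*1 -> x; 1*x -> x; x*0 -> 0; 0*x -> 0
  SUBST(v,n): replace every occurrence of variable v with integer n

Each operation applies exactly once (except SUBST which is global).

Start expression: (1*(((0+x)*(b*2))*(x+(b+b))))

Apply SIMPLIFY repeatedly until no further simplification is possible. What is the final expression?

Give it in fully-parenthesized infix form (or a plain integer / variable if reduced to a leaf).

Answer: ((x*(b*2))*(x+(b+b)))

Derivation:
Start: (1*(((0+x)*(b*2))*(x+(b+b))))
Step 1: at root: (1*(((0+x)*(b*2))*(x+(b+b)))) -> (((0+x)*(b*2))*(x+(b+b))); overall: (1*(((0+x)*(b*2))*(x+(b+b)))) -> (((0+x)*(b*2))*(x+(b+b)))
Step 2: at LL: (0+x) -> x; overall: (((0+x)*(b*2))*(x+(b+b))) -> ((x*(b*2))*(x+(b+b)))
Fixed point: ((x*(b*2))*(x+(b+b)))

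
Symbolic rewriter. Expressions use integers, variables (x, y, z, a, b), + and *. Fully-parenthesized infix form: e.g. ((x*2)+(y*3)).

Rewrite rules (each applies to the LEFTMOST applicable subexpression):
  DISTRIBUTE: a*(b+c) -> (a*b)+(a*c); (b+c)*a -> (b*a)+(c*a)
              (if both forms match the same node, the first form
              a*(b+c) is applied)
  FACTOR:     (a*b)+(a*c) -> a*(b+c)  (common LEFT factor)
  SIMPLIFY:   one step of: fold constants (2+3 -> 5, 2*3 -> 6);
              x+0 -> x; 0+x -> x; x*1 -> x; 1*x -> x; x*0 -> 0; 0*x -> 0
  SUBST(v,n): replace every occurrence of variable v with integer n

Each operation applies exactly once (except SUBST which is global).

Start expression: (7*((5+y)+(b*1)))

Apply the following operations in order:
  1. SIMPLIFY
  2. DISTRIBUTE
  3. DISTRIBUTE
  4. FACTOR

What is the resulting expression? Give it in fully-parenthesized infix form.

Start: (7*((5+y)+(b*1)))
Apply SIMPLIFY at RR (target: (b*1)): (7*((5+y)+(b*1))) -> (7*((5+y)+b))
Apply DISTRIBUTE at root (target: (7*((5+y)+b))): (7*((5+y)+b)) -> ((7*(5+y))+(7*b))
Apply DISTRIBUTE at L (target: (7*(5+y))): ((7*(5+y))+(7*b)) -> (((7*5)+(7*y))+(7*b))
Apply FACTOR at L (target: ((7*5)+(7*y))): (((7*5)+(7*y))+(7*b)) -> ((7*(5+y))+(7*b))

Answer: ((7*(5+y))+(7*b))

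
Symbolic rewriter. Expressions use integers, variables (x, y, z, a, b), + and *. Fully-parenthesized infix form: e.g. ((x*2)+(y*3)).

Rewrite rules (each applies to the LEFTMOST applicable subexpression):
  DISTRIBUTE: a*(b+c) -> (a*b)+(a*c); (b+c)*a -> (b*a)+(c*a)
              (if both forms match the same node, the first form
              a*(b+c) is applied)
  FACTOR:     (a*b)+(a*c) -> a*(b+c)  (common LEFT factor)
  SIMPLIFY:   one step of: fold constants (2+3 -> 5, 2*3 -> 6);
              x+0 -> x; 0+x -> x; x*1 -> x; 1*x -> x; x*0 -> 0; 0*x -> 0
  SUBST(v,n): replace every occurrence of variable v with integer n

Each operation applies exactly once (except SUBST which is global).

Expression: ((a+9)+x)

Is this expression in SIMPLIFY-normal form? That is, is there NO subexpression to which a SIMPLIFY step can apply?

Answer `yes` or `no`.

Answer: yes

Derivation:
Expression: ((a+9)+x)
Scanning for simplifiable subexpressions (pre-order)...
  at root: ((a+9)+x) (not simplifiable)
  at L: (a+9) (not simplifiable)
Result: no simplifiable subexpression found -> normal form.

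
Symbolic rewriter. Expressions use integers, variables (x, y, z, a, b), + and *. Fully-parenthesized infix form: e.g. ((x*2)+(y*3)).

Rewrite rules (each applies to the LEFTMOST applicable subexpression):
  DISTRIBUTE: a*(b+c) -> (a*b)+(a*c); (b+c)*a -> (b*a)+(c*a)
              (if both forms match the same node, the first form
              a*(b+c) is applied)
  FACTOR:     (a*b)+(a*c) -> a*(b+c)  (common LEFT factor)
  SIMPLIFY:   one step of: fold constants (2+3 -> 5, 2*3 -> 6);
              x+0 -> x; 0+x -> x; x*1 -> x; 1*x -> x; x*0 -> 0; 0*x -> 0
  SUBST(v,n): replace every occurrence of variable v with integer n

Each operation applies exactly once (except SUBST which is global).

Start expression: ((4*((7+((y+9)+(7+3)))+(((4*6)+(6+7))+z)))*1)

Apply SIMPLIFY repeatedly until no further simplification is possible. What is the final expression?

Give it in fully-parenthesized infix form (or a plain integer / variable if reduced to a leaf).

Start: ((4*((7+((y+9)+(7+3)))+(((4*6)+(6+7))+z)))*1)
Step 1: at root: ((4*((7+((y+9)+(7+3)))+(((4*6)+(6+7))+z)))*1) -> (4*((7+((y+9)+(7+3)))+(((4*6)+(6+7))+z))); overall: ((4*((7+((y+9)+(7+3)))+(((4*6)+(6+7))+z)))*1) -> (4*((7+((y+9)+(7+3)))+(((4*6)+(6+7))+z)))
Step 2: at RLRR: (7+3) -> 10; overall: (4*((7+((y+9)+(7+3)))+(((4*6)+(6+7))+z))) -> (4*((7+((y+9)+10))+(((4*6)+(6+7))+z)))
Step 3: at RRLL: (4*6) -> 24; overall: (4*((7+((y+9)+10))+(((4*6)+(6+7))+z))) -> (4*((7+((y+9)+10))+((24+(6+7))+z)))
Step 4: at RRLR: (6+7) -> 13; overall: (4*((7+((y+9)+10))+((24+(6+7))+z))) -> (4*((7+((y+9)+10))+((24+13)+z)))
Step 5: at RRL: (24+13) -> 37; overall: (4*((7+((y+9)+10))+((24+13)+z))) -> (4*((7+((y+9)+10))+(37+z)))
Fixed point: (4*((7+((y+9)+10))+(37+z)))

Answer: (4*((7+((y+9)+10))+(37+z)))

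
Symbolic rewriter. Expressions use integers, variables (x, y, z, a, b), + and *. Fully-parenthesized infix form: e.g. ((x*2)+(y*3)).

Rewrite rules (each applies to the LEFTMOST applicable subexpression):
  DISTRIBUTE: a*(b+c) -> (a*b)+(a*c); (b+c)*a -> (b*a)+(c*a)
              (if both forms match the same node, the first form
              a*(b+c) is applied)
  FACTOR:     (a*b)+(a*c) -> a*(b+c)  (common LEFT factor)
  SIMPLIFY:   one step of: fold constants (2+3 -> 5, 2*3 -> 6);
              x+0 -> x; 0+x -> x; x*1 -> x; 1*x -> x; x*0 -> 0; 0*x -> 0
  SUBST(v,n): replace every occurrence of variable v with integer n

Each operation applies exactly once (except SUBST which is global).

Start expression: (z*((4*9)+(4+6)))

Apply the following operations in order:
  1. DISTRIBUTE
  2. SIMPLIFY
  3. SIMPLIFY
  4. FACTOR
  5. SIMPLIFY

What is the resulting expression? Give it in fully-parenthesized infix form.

Answer: (z*46)

Derivation:
Start: (z*((4*9)+(4+6)))
Apply DISTRIBUTE at root (target: (z*((4*9)+(4+6)))): (z*((4*9)+(4+6))) -> ((z*(4*9))+(z*(4+6)))
Apply SIMPLIFY at LR (target: (4*9)): ((z*(4*9))+(z*(4+6))) -> ((z*36)+(z*(4+6)))
Apply SIMPLIFY at RR (target: (4+6)): ((z*36)+(z*(4+6))) -> ((z*36)+(z*10))
Apply FACTOR at root (target: ((z*36)+(z*10))): ((z*36)+(z*10)) -> (z*(36+10))
Apply SIMPLIFY at R (target: (36+10)): (z*(36+10)) -> (z*46)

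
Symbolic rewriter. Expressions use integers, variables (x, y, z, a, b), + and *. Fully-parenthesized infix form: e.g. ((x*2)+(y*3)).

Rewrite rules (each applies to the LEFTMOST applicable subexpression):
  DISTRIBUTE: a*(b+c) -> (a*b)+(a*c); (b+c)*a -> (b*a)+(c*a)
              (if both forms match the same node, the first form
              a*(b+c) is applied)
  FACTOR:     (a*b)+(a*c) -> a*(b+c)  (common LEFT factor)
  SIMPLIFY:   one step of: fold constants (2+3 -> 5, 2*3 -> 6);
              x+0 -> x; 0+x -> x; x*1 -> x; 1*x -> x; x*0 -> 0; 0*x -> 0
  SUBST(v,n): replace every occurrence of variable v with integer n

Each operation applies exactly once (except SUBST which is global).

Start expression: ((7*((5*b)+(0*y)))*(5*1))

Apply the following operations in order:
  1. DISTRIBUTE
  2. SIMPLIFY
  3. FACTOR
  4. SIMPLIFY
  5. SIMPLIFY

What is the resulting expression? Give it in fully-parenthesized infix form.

Answer: ((7*(5*b))*5)

Derivation:
Start: ((7*((5*b)+(0*y)))*(5*1))
Apply DISTRIBUTE at L (target: (7*((5*b)+(0*y)))): ((7*((5*b)+(0*y)))*(5*1)) -> (((7*(5*b))+(7*(0*y)))*(5*1))
Apply SIMPLIFY at LRR (target: (0*y)): (((7*(5*b))+(7*(0*y)))*(5*1)) -> (((7*(5*b))+(7*0))*(5*1))
Apply FACTOR at L (target: ((7*(5*b))+(7*0))): (((7*(5*b))+(7*0))*(5*1)) -> ((7*((5*b)+0))*(5*1))
Apply SIMPLIFY at LR (target: ((5*b)+0)): ((7*((5*b)+0))*(5*1)) -> ((7*(5*b))*(5*1))
Apply SIMPLIFY at R (target: (5*1)): ((7*(5*b))*(5*1)) -> ((7*(5*b))*5)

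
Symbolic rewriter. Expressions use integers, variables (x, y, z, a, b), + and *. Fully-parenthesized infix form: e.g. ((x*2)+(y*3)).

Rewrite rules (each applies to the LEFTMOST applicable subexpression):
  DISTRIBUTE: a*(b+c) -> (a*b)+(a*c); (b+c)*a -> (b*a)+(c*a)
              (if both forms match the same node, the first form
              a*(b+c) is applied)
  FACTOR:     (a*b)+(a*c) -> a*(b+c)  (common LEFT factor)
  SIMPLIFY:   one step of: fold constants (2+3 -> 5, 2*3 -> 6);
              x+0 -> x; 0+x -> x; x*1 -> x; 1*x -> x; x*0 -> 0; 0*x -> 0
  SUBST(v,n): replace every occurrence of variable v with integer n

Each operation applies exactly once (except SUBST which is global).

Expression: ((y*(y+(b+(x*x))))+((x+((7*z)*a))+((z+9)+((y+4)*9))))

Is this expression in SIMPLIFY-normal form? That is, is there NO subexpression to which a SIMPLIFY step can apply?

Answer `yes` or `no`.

Expression: ((y*(y+(b+(x*x))))+((x+((7*z)*a))+((z+9)+((y+4)*9))))
Scanning for simplifiable subexpressions (pre-order)...
  at root: ((y*(y+(b+(x*x))))+((x+((7*z)*a))+((z+9)+((y+4)*9)))) (not simplifiable)
  at L: (y*(y+(b+(x*x)))) (not simplifiable)
  at LR: (y+(b+(x*x))) (not simplifiable)
  at LRR: (b+(x*x)) (not simplifiable)
  at LRRR: (x*x) (not simplifiable)
  at R: ((x+((7*z)*a))+((z+9)+((y+4)*9))) (not simplifiable)
  at RL: (x+((7*z)*a)) (not simplifiable)
  at RLR: ((7*z)*a) (not simplifiable)
  at RLRL: (7*z) (not simplifiable)
  at RR: ((z+9)+((y+4)*9)) (not simplifiable)
  at RRL: (z+9) (not simplifiable)
  at RRR: ((y+4)*9) (not simplifiable)
  at RRRL: (y+4) (not simplifiable)
Result: no simplifiable subexpression found -> normal form.

Answer: yes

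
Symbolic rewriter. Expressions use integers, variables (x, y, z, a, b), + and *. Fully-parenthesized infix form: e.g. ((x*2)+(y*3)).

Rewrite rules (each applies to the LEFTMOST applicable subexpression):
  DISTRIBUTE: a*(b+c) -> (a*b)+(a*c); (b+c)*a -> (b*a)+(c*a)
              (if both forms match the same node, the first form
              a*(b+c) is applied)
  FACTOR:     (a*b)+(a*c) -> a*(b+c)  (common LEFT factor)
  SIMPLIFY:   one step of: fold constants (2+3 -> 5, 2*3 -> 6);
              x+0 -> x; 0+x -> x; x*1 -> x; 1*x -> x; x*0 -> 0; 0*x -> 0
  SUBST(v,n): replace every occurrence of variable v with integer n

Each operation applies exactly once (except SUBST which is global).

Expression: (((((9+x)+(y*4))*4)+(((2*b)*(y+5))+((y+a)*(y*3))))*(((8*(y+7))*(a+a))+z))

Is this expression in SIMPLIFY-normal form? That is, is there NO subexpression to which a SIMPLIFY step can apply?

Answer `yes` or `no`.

Expression: (((((9+x)+(y*4))*4)+(((2*b)*(y+5))+((y+a)*(y*3))))*(((8*(y+7))*(a+a))+z))
Scanning for simplifiable subexpressions (pre-order)...
  at root: (((((9+x)+(y*4))*4)+(((2*b)*(y+5))+((y+a)*(y*3))))*(((8*(y+7))*(a+a))+z)) (not simplifiable)
  at L: ((((9+x)+(y*4))*4)+(((2*b)*(y+5))+((y+a)*(y*3)))) (not simplifiable)
  at LL: (((9+x)+(y*4))*4) (not simplifiable)
  at LLL: ((9+x)+(y*4)) (not simplifiable)
  at LLLL: (9+x) (not simplifiable)
  at LLLR: (y*4) (not simplifiable)
  at LR: (((2*b)*(y+5))+((y+a)*(y*3))) (not simplifiable)
  at LRL: ((2*b)*(y+5)) (not simplifiable)
  at LRLL: (2*b) (not simplifiable)
  at LRLR: (y+5) (not simplifiable)
  at LRR: ((y+a)*(y*3)) (not simplifiable)
  at LRRL: (y+a) (not simplifiable)
  at LRRR: (y*3) (not simplifiable)
  at R: (((8*(y+7))*(a+a))+z) (not simplifiable)
  at RL: ((8*(y+7))*(a+a)) (not simplifiable)
  at RLL: (8*(y+7)) (not simplifiable)
  at RLLR: (y+7) (not simplifiable)
  at RLR: (a+a) (not simplifiable)
Result: no simplifiable subexpression found -> normal form.

Answer: yes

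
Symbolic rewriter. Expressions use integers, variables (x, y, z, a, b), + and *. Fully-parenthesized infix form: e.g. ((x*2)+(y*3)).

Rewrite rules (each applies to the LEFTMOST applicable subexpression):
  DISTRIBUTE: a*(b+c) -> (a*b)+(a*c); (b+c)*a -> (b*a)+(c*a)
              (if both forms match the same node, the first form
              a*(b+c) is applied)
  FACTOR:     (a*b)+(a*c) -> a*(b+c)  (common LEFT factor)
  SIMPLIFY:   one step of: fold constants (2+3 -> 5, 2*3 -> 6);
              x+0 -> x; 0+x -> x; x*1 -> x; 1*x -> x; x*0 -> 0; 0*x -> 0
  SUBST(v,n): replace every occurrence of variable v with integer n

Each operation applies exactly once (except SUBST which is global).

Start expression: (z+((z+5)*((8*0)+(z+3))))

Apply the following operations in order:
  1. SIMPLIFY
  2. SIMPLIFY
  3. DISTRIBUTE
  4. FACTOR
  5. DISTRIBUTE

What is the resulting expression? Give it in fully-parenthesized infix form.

Start: (z+((z+5)*((8*0)+(z+3))))
Apply SIMPLIFY at RRL (target: (8*0)): (z+((z+5)*((8*0)+(z+3)))) -> (z+((z+5)*(0+(z+3))))
Apply SIMPLIFY at RR (target: (0+(z+3))): (z+((z+5)*(0+(z+3)))) -> (z+((z+5)*(z+3)))
Apply DISTRIBUTE at R (target: ((z+5)*(z+3))): (z+((z+5)*(z+3))) -> (z+(((z+5)*z)+((z+5)*3)))
Apply FACTOR at R (target: (((z+5)*z)+((z+5)*3))): (z+(((z+5)*z)+((z+5)*3))) -> (z+((z+5)*(z+3)))
Apply DISTRIBUTE at R (target: ((z+5)*(z+3))): (z+((z+5)*(z+3))) -> (z+(((z+5)*z)+((z+5)*3)))

Answer: (z+(((z+5)*z)+((z+5)*3)))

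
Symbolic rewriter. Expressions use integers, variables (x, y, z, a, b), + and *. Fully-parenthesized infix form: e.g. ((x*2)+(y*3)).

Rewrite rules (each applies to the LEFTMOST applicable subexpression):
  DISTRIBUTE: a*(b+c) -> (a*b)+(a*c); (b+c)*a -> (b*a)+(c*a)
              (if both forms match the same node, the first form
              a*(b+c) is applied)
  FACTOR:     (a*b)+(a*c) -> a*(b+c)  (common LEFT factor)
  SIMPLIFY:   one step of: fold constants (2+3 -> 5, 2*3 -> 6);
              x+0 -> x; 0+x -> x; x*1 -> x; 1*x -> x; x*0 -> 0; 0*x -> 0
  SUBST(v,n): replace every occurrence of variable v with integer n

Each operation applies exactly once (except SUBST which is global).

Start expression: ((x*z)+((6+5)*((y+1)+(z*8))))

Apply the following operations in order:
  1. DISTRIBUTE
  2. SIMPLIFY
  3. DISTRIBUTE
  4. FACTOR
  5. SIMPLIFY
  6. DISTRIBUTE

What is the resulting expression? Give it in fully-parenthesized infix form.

Start: ((x*z)+((6+5)*((y+1)+(z*8))))
Apply DISTRIBUTE at R (target: ((6+5)*((y+1)+(z*8)))): ((x*z)+((6+5)*((y+1)+(z*8)))) -> ((x*z)+(((6+5)*(y+1))+((6+5)*(z*8))))
Apply SIMPLIFY at RLL (target: (6+5)): ((x*z)+(((6+5)*(y+1))+((6+5)*(z*8)))) -> ((x*z)+((11*(y+1))+((6+5)*(z*8))))
Apply DISTRIBUTE at RL (target: (11*(y+1))): ((x*z)+((11*(y+1))+((6+5)*(z*8)))) -> ((x*z)+(((11*y)+(11*1))+((6+5)*(z*8))))
Apply FACTOR at RL (target: ((11*y)+(11*1))): ((x*z)+(((11*y)+(11*1))+((6+5)*(z*8)))) -> ((x*z)+((11*(y+1))+((6+5)*(z*8))))
Apply SIMPLIFY at RRL (target: (6+5)): ((x*z)+((11*(y+1))+((6+5)*(z*8)))) -> ((x*z)+((11*(y+1))+(11*(z*8))))
Apply DISTRIBUTE at RL (target: (11*(y+1))): ((x*z)+((11*(y+1))+(11*(z*8)))) -> ((x*z)+(((11*y)+(11*1))+(11*(z*8))))

Answer: ((x*z)+(((11*y)+(11*1))+(11*(z*8))))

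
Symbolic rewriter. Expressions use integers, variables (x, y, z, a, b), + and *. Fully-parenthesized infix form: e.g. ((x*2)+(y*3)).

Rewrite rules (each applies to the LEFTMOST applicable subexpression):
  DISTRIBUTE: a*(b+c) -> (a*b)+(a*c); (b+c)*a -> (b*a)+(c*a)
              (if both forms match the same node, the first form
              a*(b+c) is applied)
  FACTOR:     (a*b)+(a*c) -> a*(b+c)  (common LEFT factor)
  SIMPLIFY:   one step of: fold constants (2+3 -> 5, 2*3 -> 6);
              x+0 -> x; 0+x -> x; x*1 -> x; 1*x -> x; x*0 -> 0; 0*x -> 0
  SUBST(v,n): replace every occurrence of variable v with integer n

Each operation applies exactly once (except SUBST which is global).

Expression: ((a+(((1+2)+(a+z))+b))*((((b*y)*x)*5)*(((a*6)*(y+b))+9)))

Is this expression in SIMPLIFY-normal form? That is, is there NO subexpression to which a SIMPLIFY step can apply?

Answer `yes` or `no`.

Answer: no

Derivation:
Expression: ((a+(((1+2)+(a+z))+b))*((((b*y)*x)*5)*(((a*6)*(y+b))+9)))
Scanning for simplifiable subexpressions (pre-order)...
  at root: ((a+(((1+2)+(a+z))+b))*((((b*y)*x)*5)*(((a*6)*(y+b))+9))) (not simplifiable)
  at L: (a+(((1+2)+(a+z))+b)) (not simplifiable)
  at LR: (((1+2)+(a+z))+b) (not simplifiable)
  at LRL: ((1+2)+(a+z)) (not simplifiable)
  at LRLL: (1+2) (SIMPLIFIABLE)
  at LRLR: (a+z) (not simplifiable)
  at R: ((((b*y)*x)*5)*(((a*6)*(y+b))+9)) (not simplifiable)
  at RL: (((b*y)*x)*5) (not simplifiable)
  at RLL: ((b*y)*x) (not simplifiable)
  at RLLL: (b*y) (not simplifiable)
  at RR: (((a*6)*(y+b))+9) (not simplifiable)
  at RRL: ((a*6)*(y+b)) (not simplifiable)
  at RRLL: (a*6) (not simplifiable)
  at RRLR: (y+b) (not simplifiable)
Found simplifiable subexpr at path LRLL: (1+2)
One SIMPLIFY step would give: ((a+((3+(a+z))+b))*((((b*y)*x)*5)*(((a*6)*(y+b))+9)))
-> NOT in normal form.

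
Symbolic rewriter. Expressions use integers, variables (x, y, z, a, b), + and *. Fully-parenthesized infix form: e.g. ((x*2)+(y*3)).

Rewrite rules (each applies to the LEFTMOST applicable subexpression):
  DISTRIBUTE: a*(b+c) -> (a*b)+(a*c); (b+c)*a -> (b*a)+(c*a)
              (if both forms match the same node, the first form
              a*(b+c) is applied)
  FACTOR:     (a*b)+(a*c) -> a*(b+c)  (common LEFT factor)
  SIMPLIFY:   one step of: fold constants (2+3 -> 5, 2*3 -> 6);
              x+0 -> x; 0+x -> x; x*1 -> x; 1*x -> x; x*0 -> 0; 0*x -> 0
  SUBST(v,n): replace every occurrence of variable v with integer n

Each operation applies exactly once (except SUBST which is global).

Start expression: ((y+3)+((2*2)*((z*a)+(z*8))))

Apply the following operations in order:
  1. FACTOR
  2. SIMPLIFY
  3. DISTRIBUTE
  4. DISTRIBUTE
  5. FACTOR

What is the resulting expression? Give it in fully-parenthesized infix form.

Start: ((y+3)+((2*2)*((z*a)+(z*8))))
Apply FACTOR at RR (target: ((z*a)+(z*8))): ((y+3)+((2*2)*((z*a)+(z*8)))) -> ((y+3)+((2*2)*(z*(a+8))))
Apply SIMPLIFY at RL (target: (2*2)): ((y+3)+((2*2)*(z*(a+8)))) -> ((y+3)+(4*(z*(a+8))))
Apply DISTRIBUTE at RR (target: (z*(a+8))): ((y+3)+(4*(z*(a+8)))) -> ((y+3)+(4*((z*a)+(z*8))))
Apply DISTRIBUTE at R (target: (4*((z*a)+(z*8)))): ((y+3)+(4*((z*a)+(z*8)))) -> ((y+3)+((4*(z*a))+(4*(z*8))))
Apply FACTOR at R (target: ((4*(z*a))+(4*(z*8)))): ((y+3)+((4*(z*a))+(4*(z*8)))) -> ((y+3)+(4*((z*a)+(z*8))))

Answer: ((y+3)+(4*((z*a)+(z*8))))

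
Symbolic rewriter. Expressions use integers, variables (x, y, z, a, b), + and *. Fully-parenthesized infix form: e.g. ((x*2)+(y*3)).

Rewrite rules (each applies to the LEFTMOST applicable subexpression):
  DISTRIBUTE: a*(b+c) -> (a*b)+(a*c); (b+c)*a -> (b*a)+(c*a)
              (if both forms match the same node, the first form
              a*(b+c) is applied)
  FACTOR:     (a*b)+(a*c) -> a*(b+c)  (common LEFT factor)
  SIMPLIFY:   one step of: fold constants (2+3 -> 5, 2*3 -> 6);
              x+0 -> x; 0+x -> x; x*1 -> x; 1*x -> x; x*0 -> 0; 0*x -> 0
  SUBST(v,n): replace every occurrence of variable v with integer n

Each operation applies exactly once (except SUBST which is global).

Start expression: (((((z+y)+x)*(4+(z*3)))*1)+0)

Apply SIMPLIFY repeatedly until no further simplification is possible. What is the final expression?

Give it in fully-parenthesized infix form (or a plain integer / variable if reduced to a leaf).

Answer: (((z+y)+x)*(4+(z*3)))

Derivation:
Start: (((((z+y)+x)*(4+(z*3)))*1)+0)
Step 1: at root: (((((z+y)+x)*(4+(z*3)))*1)+0) -> ((((z+y)+x)*(4+(z*3)))*1); overall: (((((z+y)+x)*(4+(z*3)))*1)+0) -> ((((z+y)+x)*(4+(z*3)))*1)
Step 2: at root: ((((z+y)+x)*(4+(z*3)))*1) -> (((z+y)+x)*(4+(z*3))); overall: ((((z+y)+x)*(4+(z*3)))*1) -> (((z+y)+x)*(4+(z*3)))
Fixed point: (((z+y)+x)*(4+(z*3)))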